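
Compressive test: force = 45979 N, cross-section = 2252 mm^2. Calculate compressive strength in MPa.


CS = 45979 / 2252 = 20.4 MPa

20.4


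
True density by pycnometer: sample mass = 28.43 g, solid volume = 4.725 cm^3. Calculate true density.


TD = 28.43 / 4.725 = 6.017 g/cm^3

6.017


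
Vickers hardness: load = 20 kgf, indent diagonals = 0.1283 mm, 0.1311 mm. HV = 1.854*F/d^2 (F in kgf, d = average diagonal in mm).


d_avg = (0.1283+0.1311)/2 = 0.1297 mm
HV = 1.854*20/0.1297^2 = 2204

2204


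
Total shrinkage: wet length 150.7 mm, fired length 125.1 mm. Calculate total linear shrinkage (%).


TS = (150.7 - 125.1) / 150.7 * 100 = 16.99%

16.99


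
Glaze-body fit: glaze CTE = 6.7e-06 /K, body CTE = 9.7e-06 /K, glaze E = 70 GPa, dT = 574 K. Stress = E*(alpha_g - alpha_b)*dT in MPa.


Stress = 70*1000*(6.7e-06 - 9.7e-06)*574 = -120.5 MPa

-120.5


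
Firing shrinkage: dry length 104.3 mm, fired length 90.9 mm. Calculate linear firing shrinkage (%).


FS = (104.3 - 90.9) / 104.3 * 100 = 12.85%

12.85


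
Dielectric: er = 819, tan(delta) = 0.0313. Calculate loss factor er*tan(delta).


Loss = 819 * 0.0313 = 25.635

25.635


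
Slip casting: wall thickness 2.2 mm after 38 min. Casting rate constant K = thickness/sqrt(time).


K = 2.2 / sqrt(38) = 2.2 / 6.1644 = 0.357 mm/min^0.5

0.357


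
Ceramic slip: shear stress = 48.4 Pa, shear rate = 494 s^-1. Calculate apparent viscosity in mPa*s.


eta = tau/gamma * 1000 = 48.4/494 * 1000 = 98.0 mPa*s

98.0


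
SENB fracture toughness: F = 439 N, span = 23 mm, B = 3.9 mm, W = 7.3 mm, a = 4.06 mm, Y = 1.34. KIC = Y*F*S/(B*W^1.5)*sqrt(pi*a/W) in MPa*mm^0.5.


KIC = 1.34*439*23/(3.9*7.3^1.5)*sqrt(pi*4.06/7.3) = 232.5

232.5


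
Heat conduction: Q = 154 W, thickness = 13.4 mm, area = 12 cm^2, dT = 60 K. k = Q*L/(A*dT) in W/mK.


k = 154*13.4/1000/(12/10000*60) = 28.66 W/mK

28.66


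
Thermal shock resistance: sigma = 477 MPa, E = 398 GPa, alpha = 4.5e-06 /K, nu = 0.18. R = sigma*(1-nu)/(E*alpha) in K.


R = 477*(1-0.18)/(398*1000*4.5e-06) = 218 K

218


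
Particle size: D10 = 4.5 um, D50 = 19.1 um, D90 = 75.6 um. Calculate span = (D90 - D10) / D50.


Span = (75.6 - 4.5) / 19.1 = 71.1 / 19.1 = 3.723

3.723


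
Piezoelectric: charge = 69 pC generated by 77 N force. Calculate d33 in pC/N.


d33 = 69 / 77 = 0.9 pC/N

0.9


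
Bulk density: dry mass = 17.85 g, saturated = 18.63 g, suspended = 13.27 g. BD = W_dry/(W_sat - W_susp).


BD = 17.85 / (18.63 - 13.27) = 17.85 / 5.36 = 3.33 g/cm^3

3.33


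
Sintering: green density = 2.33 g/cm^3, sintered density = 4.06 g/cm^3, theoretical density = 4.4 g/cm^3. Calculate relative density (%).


Relative = 4.06 / 4.4 * 100 = 92.3%

92.3


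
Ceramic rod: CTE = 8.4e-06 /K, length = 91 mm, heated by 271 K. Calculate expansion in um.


dL = 8.4e-06 * 91 * 271 * 1000 = 207.152 um

207.152


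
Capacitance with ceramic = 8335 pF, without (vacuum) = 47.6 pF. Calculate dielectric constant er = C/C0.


er = 8335 / 47.6 = 175.11

175.11


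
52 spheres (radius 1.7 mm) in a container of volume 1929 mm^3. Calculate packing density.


V_sphere = 4/3*pi*1.7^3 = 20.5795 mm^3
Total V = 52*20.5795 = 1070.134 mm^3
PD = 1070.134 / 1929 = 0.555

0.555


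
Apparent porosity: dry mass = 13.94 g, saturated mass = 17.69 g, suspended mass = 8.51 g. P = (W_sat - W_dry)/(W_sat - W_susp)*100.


P = (17.69 - 13.94) / (17.69 - 8.51) * 100 = 3.75 / 9.18 * 100 = 40.8%

40.8


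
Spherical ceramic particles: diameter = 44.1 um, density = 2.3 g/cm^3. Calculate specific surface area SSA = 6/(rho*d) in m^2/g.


SSA = 6 / (2.3 * 44.1) = 0.059 m^2/g

0.059


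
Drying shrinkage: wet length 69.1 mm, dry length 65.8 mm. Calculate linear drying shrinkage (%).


DS = (69.1 - 65.8) / 69.1 * 100 = 4.78%

4.78


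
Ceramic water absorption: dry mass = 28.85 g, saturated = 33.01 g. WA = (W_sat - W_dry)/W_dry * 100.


WA = (33.01 - 28.85) / 28.85 * 100 = 14.42%

14.42


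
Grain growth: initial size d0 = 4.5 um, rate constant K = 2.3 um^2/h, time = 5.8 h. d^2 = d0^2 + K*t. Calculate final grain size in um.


d^2 = 4.5^2 + 2.3*5.8 = 33.59
d = sqrt(33.59) = 5.8 um

5.8


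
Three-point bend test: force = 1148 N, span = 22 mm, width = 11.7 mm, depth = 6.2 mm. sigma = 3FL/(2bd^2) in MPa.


sigma = 3*1148*22/(2*11.7*6.2^2) = 84.2 MPa

84.2


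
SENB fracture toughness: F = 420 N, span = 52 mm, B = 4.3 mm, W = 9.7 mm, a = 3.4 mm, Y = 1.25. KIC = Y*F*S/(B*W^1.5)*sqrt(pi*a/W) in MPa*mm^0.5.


KIC = 1.25*420*52/(4.3*9.7^1.5)*sqrt(pi*3.4/9.7) = 220.53

220.53


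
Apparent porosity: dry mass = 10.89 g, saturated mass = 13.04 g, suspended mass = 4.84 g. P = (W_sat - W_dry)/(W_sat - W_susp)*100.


P = (13.04 - 10.89) / (13.04 - 4.84) * 100 = 2.15 / 8.2 * 100 = 26.2%

26.2


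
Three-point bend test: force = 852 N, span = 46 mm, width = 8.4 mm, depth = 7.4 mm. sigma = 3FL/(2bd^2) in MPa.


sigma = 3*852*46/(2*8.4*7.4^2) = 127.8 MPa

127.8


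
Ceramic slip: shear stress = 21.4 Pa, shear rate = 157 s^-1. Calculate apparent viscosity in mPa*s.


eta = tau/gamma * 1000 = 21.4/157 * 1000 = 136.3 mPa*s

136.3


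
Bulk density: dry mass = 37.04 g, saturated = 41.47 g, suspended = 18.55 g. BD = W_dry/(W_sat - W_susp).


BD = 37.04 / (41.47 - 18.55) = 37.04 / 22.92 = 1.616 g/cm^3

1.616


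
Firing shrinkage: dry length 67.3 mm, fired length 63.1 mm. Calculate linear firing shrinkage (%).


FS = (67.3 - 63.1) / 67.3 * 100 = 6.24%

6.24


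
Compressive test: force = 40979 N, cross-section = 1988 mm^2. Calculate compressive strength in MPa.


CS = 40979 / 1988 = 20.6 MPa

20.6


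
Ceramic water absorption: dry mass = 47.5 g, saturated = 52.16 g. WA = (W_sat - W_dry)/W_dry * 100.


WA = (52.16 - 47.5) / 47.5 * 100 = 9.81%

9.81


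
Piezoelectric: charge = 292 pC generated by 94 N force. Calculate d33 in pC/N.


d33 = 292 / 94 = 3.1 pC/N

3.1


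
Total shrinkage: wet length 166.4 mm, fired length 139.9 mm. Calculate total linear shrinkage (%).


TS = (166.4 - 139.9) / 166.4 * 100 = 15.93%

15.93


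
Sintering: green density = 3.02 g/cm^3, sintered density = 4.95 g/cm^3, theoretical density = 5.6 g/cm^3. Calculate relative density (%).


Relative = 4.95 / 5.6 * 100 = 88.4%

88.4


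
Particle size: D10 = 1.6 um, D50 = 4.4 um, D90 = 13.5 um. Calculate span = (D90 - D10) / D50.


Span = (13.5 - 1.6) / 4.4 = 11.9 / 4.4 = 2.705

2.705


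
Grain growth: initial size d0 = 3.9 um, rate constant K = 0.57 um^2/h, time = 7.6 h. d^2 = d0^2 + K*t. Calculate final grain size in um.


d^2 = 3.9^2 + 0.57*7.6 = 19.542
d = sqrt(19.542) = 4.42 um

4.42


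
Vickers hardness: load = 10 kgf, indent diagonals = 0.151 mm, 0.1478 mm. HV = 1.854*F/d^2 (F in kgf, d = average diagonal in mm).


d_avg = (0.151+0.1478)/2 = 0.1494 mm
HV = 1.854*10/0.1494^2 = 831

831


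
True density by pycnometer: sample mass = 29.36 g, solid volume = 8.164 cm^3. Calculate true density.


TD = 29.36 / 8.164 = 3.596 g/cm^3

3.596


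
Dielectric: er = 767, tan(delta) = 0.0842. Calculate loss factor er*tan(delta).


Loss = 767 * 0.0842 = 64.581

64.581


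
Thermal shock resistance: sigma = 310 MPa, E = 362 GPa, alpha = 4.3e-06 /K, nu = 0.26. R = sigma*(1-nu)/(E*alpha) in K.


R = 310*(1-0.26)/(362*1000*4.3e-06) = 147 K

147


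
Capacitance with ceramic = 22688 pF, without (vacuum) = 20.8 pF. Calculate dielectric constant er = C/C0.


er = 22688 / 20.8 = 1090.77

1090.77


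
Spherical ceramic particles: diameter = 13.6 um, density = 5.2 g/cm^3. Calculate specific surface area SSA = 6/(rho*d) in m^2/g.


SSA = 6 / (5.2 * 13.6) = 0.085 m^2/g

0.085


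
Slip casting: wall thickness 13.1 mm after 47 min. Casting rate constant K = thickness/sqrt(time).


K = 13.1 / sqrt(47) = 13.1 / 6.8557 = 1.911 mm/min^0.5

1.911


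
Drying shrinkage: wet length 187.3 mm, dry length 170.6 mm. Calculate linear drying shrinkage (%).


DS = (187.3 - 170.6) / 187.3 * 100 = 8.92%

8.92


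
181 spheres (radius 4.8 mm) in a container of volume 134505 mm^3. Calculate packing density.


V_sphere = 4/3*pi*4.8^3 = 463.2467 mm^3
Total V = 181*463.2467 = 83847.6527 mm^3
PD = 83847.6527 / 134505 = 0.623

0.623


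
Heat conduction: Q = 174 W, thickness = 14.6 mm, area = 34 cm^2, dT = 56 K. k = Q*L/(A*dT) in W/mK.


k = 174*14.6/1000/(34/10000*56) = 13.34 W/mK

13.34


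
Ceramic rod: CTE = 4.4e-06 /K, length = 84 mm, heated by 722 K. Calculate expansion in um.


dL = 4.4e-06 * 84 * 722 * 1000 = 266.851 um

266.851


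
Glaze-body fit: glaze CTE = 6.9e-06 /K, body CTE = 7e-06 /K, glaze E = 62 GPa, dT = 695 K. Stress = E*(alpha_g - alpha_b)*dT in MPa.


Stress = 62*1000*(6.9e-06 - 7e-06)*695 = -4.3 MPa

-4.3


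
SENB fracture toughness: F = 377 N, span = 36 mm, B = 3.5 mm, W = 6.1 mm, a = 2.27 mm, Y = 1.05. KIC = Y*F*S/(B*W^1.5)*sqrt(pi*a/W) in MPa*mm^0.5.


KIC = 1.05*377*36/(3.5*6.1^1.5)*sqrt(pi*2.27/6.1) = 292.21

292.21


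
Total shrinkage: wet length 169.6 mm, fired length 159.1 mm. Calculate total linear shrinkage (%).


TS = (169.6 - 159.1) / 169.6 * 100 = 6.19%

6.19


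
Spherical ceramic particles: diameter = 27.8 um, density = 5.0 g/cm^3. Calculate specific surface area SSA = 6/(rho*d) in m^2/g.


SSA = 6 / (5.0 * 27.8) = 0.043 m^2/g

0.043


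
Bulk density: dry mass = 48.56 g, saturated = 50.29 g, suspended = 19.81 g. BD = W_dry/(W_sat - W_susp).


BD = 48.56 / (50.29 - 19.81) = 48.56 / 30.48 = 1.593 g/cm^3

1.593


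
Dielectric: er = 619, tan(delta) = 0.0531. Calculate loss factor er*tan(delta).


Loss = 619 * 0.0531 = 32.869

32.869


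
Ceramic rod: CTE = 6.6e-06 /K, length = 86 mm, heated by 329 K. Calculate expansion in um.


dL = 6.6e-06 * 86 * 329 * 1000 = 186.74 um

186.74


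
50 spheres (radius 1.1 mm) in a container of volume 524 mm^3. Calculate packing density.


V_sphere = 4/3*pi*1.1^3 = 5.5753 mm^3
Total V = 50*5.5753 = 278.765 mm^3
PD = 278.765 / 524 = 0.532

0.532


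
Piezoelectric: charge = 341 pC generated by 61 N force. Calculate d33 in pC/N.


d33 = 341 / 61 = 5.6 pC/N

5.6


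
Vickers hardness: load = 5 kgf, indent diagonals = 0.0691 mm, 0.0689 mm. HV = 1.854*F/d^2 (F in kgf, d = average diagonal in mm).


d_avg = (0.0691+0.0689)/2 = 0.069 mm
HV = 1.854*5/0.069^2 = 1947

1947


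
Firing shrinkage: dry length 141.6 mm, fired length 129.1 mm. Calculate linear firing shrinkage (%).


FS = (141.6 - 129.1) / 141.6 * 100 = 8.83%

8.83


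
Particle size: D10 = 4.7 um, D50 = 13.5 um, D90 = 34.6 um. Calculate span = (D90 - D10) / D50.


Span = (34.6 - 4.7) / 13.5 = 29.9 / 13.5 = 2.215

2.215


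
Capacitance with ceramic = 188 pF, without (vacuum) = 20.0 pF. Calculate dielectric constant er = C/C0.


er = 188 / 20.0 = 9.4

9.4


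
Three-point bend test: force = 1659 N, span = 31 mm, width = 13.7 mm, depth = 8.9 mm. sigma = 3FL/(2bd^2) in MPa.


sigma = 3*1659*31/(2*13.7*8.9^2) = 71.1 MPa

71.1


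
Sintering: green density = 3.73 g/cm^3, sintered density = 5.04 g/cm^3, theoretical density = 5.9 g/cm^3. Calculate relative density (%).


Relative = 5.04 / 5.9 * 100 = 85.4%

85.4


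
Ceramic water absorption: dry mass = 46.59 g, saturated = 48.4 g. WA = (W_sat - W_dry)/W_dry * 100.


WA = (48.4 - 46.59) / 46.59 * 100 = 3.88%

3.88


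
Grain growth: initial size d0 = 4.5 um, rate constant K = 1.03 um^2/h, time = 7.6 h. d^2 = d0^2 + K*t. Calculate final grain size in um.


d^2 = 4.5^2 + 1.03*7.6 = 28.078
d = sqrt(28.078) = 5.3 um

5.3


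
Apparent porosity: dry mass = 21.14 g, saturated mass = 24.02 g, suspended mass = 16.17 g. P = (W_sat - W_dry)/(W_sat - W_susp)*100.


P = (24.02 - 21.14) / (24.02 - 16.17) * 100 = 2.88 / 7.85 * 100 = 36.7%

36.7


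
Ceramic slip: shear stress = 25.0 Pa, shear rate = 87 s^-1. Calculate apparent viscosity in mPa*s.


eta = tau/gamma * 1000 = 25.0/87 * 1000 = 287.4 mPa*s

287.4


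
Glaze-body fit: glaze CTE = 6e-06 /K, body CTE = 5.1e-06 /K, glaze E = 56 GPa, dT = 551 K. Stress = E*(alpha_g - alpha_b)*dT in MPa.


Stress = 56*1000*(6e-06 - 5.1e-06)*551 = 27.8 MPa

27.8


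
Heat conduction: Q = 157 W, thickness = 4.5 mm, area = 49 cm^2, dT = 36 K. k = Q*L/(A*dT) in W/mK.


k = 157*4.5/1000/(49/10000*36) = 4.01 W/mK

4.01


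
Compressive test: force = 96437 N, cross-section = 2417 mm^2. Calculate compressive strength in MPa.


CS = 96437 / 2417 = 39.9 MPa

39.9


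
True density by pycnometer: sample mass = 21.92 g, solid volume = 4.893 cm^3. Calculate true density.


TD = 21.92 / 4.893 = 4.48 g/cm^3

4.48


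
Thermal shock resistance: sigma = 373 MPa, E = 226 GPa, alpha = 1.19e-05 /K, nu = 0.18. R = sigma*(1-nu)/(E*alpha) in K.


R = 373*(1-0.18)/(226*1000*1.19e-05) = 114 K

114


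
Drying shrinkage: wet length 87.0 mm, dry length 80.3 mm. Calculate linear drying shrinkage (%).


DS = (87.0 - 80.3) / 87.0 * 100 = 7.7%

7.7


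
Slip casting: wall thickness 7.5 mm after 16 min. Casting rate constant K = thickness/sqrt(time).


K = 7.5 / sqrt(16) = 7.5 / 4.0 = 1.875 mm/min^0.5

1.875


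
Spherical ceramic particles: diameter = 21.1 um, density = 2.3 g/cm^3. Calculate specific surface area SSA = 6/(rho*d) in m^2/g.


SSA = 6 / (2.3 * 21.1) = 0.124 m^2/g

0.124


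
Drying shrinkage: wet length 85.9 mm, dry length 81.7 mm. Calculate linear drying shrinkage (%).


DS = (85.9 - 81.7) / 85.9 * 100 = 4.89%

4.89


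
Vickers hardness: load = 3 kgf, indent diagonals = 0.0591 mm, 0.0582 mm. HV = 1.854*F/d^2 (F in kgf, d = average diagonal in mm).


d_avg = (0.0591+0.0582)/2 = 0.05865 mm
HV = 1.854*3/0.05865^2 = 1617

1617


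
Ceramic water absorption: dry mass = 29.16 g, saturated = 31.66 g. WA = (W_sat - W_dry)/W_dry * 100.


WA = (31.66 - 29.16) / 29.16 * 100 = 8.57%

8.57


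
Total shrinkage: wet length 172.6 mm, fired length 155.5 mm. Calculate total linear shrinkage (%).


TS = (172.6 - 155.5) / 172.6 * 100 = 9.91%

9.91


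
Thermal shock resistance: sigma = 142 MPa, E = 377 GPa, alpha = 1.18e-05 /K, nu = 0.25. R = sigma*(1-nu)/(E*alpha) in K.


R = 142*(1-0.25)/(377*1000*1.18e-05) = 24 K

24


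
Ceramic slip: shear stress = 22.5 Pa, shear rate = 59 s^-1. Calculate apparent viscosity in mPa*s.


eta = tau/gamma * 1000 = 22.5/59 * 1000 = 381.4 mPa*s

381.4


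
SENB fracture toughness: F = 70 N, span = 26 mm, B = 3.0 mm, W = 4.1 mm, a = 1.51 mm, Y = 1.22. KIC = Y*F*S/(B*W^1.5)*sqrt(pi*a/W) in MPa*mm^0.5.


KIC = 1.22*70*26/(3.0*4.1^1.5)*sqrt(pi*1.51/4.1) = 95.9

95.9


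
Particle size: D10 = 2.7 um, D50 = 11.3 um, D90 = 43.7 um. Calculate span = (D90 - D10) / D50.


Span = (43.7 - 2.7) / 11.3 = 41.0 / 11.3 = 3.628

3.628


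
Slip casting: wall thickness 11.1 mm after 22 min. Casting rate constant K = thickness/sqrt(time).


K = 11.1 / sqrt(22) = 11.1 / 4.6904 = 2.367 mm/min^0.5

2.367


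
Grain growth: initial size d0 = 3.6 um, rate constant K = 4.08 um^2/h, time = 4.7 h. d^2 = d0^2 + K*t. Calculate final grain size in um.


d^2 = 3.6^2 + 4.08*4.7 = 32.136
d = sqrt(32.136) = 5.67 um

5.67


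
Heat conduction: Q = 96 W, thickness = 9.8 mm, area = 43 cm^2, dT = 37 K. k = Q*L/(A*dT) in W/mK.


k = 96*9.8/1000/(43/10000*37) = 5.91 W/mK

5.91


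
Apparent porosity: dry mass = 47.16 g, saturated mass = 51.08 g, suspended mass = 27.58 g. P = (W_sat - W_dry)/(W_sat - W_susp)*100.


P = (51.08 - 47.16) / (51.08 - 27.58) * 100 = 3.92 / 23.5 * 100 = 16.7%

16.7


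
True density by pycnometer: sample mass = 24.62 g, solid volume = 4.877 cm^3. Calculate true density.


TD = 24.62 / 4.877 = 5.048 g/cm^3

5.048


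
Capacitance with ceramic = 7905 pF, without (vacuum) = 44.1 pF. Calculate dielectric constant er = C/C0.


er = 7905 / 44.1 = 179.25

179.25


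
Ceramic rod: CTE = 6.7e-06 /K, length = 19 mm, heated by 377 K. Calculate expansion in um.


dL = 6.7e-06 * 19 * 377 * 1000 = 47.992 um

47.992


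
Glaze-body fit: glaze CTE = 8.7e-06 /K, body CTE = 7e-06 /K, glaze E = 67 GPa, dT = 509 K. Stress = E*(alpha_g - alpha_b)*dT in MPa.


Stress = 67*1000*(8.7e-06 - 7e-06)*509 = 58.0 MPa

58.0


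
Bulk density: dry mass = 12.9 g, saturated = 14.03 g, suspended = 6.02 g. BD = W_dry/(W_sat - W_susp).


BD = 12.9 / (14.03 - 6.02) = 12.9 / 8.01 = 1.61 g/cm^3

1.61


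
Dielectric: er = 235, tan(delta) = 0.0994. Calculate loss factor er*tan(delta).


Loss = 235 * 0.0994 = 23.359

23.359


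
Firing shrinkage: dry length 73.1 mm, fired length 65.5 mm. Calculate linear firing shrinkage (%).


FS = (73.1 - 65.5) / 73.1 * 100 = 10.4%

10.4


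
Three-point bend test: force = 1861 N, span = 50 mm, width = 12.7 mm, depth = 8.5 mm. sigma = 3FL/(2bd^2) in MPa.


sigma = 3*1861*50/(2*12.7*8.5^2) = 152.1 MPa

152.1


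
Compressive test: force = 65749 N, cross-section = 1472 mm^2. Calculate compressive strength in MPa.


CS = 65749 / 1472 = 44.7 MPa

44.7


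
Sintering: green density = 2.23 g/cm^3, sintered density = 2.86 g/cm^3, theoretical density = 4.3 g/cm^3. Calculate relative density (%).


Relative = 2.86 / 4.3 * 100 = 66.5%

66.5


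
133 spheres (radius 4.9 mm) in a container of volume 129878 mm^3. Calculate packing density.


V_sphere = 4/3*pi*4.9^3 = 492.807 mm^3
Total V = 133*492.807 = 65543.331 mm^3
PD = 65543.331 / 129878 = 0.505

0.505


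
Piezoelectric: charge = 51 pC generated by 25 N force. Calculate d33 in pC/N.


d33 = 51 / 25 = 2.0 pC/N

2.0


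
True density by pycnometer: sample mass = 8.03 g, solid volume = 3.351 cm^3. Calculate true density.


TD = 8.03 / 3.351 = 2.396 g/cm^3

2.396


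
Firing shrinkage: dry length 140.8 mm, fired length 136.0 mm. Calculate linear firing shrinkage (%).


FS = (140.8 - 136.0) / 140.8 * 100 = 3.41%

3.41


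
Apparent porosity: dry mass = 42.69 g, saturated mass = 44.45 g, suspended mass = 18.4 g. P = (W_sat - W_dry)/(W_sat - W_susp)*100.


P = (44.45 - 42.69) / (44.45 - 18.4) * 100 = 1.76 / 26.05 * 100 = 6.8%

6.8


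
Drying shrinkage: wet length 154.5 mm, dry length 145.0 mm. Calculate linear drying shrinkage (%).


DS = (154.5 - 145.0) / 154.5 * 100 = 6.15%

6.15


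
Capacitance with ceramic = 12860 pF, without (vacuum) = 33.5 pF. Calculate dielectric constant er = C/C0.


er = 12860 / 33.5 = 383.88

383.88


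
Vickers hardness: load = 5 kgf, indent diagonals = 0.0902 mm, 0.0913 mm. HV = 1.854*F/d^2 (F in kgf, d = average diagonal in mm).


d_avg = (0.0902+0.0913)/2 = 0.09075 mm
HV = 1.854*5/0.09075^2 = 1126

1126


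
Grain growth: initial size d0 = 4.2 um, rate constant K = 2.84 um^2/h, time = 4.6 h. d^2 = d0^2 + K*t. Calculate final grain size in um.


d^2 = 4.2^2 + 2.84*4.6 = 30.704
d = sqrt(30.704) = 5.54 um

5.54


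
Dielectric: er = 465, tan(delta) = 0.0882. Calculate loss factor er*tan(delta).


Loss = 465 * 0.0882 = 41.013

41.013


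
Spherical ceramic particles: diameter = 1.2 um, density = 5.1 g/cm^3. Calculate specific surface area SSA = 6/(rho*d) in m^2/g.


SSA = 6 / (5.1 * 1.2) = 0.98 m^2/g

0.98


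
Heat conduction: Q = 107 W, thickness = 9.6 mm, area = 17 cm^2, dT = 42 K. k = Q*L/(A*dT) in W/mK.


k = 107*9.6/1000/(17/10000*42) = 14.39 W/mK

14.39


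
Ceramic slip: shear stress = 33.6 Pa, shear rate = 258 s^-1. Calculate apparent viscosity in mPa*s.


eta = tau/gamma * 1000 = 33.6/258 * 1000 = 130.2 mPa*s

130.2


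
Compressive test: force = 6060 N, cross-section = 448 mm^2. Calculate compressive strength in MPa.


CS = 6060 / 448 = 13.5 MPa

13.5


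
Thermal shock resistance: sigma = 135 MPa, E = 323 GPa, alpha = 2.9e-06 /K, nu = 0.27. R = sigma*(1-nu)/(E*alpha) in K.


R = 135*(1-0.27)/(323*1000*2.9e-06) = 105 K

105


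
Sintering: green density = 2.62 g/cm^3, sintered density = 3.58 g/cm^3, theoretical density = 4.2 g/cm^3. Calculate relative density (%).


Relative = 3.58 / 4.2 * 100 = 85.2%

85.2


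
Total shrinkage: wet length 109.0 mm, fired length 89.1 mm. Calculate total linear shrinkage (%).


TS = (109.0 - 89.1) / 109.0 * 100 = 18.26%

18.26


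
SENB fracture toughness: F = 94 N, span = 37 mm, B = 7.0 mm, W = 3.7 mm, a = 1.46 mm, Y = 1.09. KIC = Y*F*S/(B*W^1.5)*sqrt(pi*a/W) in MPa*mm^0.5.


KIC = 1.09*94*37/(7.0*3.7^1.5)*sqrt(pi*1.46/3.7) = 84.72

84.72


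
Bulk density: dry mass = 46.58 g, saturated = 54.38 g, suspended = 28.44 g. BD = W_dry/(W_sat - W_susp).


BD = 46.58 / (54.38 - 28.44) = 46.58 / 25.94 = 1.796 g/cm^3

1.796


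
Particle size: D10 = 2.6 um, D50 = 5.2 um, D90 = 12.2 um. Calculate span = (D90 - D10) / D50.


Span = (12.2 - 2.6) / 5.2 = 9.6 / 5.2 = 1.846

1.846


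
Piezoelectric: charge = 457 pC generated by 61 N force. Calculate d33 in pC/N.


d33 = 457 / 61 = 7.5 pC/N

7.5


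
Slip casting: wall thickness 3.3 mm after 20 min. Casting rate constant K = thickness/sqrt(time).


K = 3.3 / sqrt(20) = 3.3 / 4.4721 = 0.738 mm/min^0.5

0.738


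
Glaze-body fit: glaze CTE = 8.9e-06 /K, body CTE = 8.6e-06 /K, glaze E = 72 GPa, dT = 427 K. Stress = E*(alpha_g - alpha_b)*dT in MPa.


Stress = 72*1000*(8.9e-06 - 8.6e-06)*427 = 9.2 MPa

9.2


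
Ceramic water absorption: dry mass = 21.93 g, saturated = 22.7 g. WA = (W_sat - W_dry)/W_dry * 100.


WA = (22.7 - 21.93) / 21.93 * 100 = 3.51%

3.51


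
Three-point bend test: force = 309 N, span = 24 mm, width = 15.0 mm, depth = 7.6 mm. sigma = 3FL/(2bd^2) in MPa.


sigma = 3*309*24/(2*15.0*7.6^2) = 12.8 MPa

12.8


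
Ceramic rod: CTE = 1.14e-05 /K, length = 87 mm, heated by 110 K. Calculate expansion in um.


dL = 1.14e-05 * 87 * 110 * 1000 = 109.098 um

109.098


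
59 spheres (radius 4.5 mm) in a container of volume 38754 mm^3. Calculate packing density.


V_sphere = 4/3*pi*4.5^3 = 381.7035 mm^3
Total V = 59*381.7035 = 22520.5065 mm^3
PD = 22520.5065 / 38754 = 0.581

0.581


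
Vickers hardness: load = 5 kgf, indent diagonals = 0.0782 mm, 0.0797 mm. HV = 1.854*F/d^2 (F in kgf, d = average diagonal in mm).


d_avg = (0.0782+0.0797)/2 = 0.07895 mm
HV = 1.854*5/0.07895^2 = 1487

1487


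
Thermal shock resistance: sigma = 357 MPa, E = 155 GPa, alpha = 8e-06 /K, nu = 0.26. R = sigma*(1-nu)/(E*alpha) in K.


R = 357*(1-0.26)/(155*1000*8e-06) = 213 K

213


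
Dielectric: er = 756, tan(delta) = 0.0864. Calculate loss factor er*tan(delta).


Loss = 756 * 0.0864 = 65.318

65.318


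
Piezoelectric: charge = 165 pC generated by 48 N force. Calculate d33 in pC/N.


d33 = 165 / 48 = 3.4 pC/N

3.4


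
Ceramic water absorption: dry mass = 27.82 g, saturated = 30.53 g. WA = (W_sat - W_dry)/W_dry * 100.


WA = (30.53 - 27.82) / 27.82 * 100 = 9.74%

9.74


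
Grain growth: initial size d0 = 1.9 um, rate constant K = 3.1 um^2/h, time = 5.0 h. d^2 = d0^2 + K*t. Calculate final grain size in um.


d^2 = 1.9^2 + 3.1*5.0 = 19.11
d = sqrt(19.11) = 4.37 um

4.37


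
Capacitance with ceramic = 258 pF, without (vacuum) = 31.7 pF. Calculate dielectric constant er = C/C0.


er = 258 / 31.7 = 8.14

8.14


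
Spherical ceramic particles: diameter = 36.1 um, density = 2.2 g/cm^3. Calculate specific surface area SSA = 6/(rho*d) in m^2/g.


SSA = 6 / (2.2 * 36.1) = 0.076 m^2/g

0.076


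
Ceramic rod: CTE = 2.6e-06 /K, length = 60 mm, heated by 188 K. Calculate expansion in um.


dL = 2.6e-06 * 60 * 188 * 1000 = 29.328 um

29.328


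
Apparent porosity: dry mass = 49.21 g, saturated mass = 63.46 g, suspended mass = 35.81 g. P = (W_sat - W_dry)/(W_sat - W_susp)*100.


P = (63.46 - 49.21) / (63.46 - 35.81) * 100 = 14.25 / 27.65 * 100 = 51.5%

51.5


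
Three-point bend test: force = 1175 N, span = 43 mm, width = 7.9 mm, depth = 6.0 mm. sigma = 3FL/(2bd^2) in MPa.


sigma = 3*1175*43/(2*7.9*6.0^2) = 266.5 MPa

266.5


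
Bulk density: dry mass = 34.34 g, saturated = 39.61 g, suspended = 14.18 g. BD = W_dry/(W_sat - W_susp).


BD = 34.34 / (39.61 - 14.18) = 34.34 / 25.43 = 1.35 g/cm^3

1.35


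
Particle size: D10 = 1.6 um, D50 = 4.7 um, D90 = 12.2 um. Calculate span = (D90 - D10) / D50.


Span = (12.2 - 1.6) / 4.7 = 10.6 / 4.7 = 2.255

2.255


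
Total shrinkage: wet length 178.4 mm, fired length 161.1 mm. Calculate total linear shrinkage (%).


TS = (178.4 - 161.1) / 178.4 * 100 = 9.7%

9.7


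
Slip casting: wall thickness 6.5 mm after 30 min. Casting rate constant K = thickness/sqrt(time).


K = 6.5 / sqrt(30) = 6.5 / 5.4772 = 1.187 mm/min^0.5

1.187


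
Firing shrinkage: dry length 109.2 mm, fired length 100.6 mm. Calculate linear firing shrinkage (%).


FS = (109.2 - 100.6) / 109.2 * 100 = 7.88%

7.88


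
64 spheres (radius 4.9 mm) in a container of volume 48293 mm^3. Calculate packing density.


V_sphere = 4/3*pi*4.9^3 = 492.807 mm^3
Total V = 64*492.807 = 31539.648 mm^3
PD = 31539.648 / 48293 = 0.653

0.653


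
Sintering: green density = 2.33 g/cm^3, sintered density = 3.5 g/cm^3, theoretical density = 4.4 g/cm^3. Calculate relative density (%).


Relative = 3.5 / 4.4 * 100 = 79.5%

79.5


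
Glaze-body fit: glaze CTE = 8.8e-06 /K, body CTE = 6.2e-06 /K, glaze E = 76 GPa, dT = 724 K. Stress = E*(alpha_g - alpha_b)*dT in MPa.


Stress = 76*1000*(8.8e-06 - 6.2e-06)*724 = 143.1 MPa

143.1


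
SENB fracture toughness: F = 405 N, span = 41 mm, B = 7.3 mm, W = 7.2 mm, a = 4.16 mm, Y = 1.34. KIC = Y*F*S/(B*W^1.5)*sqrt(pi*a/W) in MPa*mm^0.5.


KIC = 1.34*405*41/(7.3*7.2^1.5)*sqrt(pi*4.16/7.2) = 212.56

212.56


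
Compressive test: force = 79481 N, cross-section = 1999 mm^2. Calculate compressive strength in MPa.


CS = 79481 / 1999 = 39.8 MPa

39.8


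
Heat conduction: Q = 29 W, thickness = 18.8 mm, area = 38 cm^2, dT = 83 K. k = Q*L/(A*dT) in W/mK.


k = 29*18.8/1000/(38/10000*83) = 1.73 W/mK

1.73


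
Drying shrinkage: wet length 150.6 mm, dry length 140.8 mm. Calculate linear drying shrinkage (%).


DS = (150.6 - 140.8) / 150.6 * 100 = 6.51%

6.51


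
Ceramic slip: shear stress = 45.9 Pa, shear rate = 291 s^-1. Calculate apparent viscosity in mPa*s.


eta = tau/gamma * 1000 = 45.9/291 * 1000 = 157.7 mPa*s

157.7


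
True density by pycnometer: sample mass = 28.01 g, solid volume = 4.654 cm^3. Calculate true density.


TD = 28.01 / 4.654 = 6.018 g/cm^3

6.018


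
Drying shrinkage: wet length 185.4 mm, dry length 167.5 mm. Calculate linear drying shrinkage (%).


DS = (185.4 - 167.5) / 185.4 * 100 = 9.65%

9.65


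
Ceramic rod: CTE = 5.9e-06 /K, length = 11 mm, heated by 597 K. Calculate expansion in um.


dL = 5.9e-06 * 11 * 597 * 1000 = 38.745 um

38.745


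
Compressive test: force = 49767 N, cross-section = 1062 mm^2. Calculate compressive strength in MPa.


CS = 49767 / 1062 = 46.9 MPa

46.9


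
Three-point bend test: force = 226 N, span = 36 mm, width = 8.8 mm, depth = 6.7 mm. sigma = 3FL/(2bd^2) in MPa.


sigma = 3*226*36/(2*8.8*6.7^2) = 30.9 MPa

30.9


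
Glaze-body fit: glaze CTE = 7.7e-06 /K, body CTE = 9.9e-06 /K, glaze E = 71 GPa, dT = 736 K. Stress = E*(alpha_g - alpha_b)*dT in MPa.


Stress = 71*1000*(7.7e-06 - 9.9e-06)*736 = -115.0 MPa

-115.0


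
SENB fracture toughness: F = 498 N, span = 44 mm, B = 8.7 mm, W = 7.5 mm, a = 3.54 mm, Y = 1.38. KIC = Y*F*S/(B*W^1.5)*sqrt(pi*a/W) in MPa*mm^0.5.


KIC = 1.38*498*44/(8.7*7.5^1.5)*sqrt(pi*3.54/7.5) = 206.06

206.06


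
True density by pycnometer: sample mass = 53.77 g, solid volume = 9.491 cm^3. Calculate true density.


TD = 53.77 / 9.491 = 5.665 g/cm^3

5.665


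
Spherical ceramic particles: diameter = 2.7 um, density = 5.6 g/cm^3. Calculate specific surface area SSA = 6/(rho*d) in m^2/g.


SSA = 6 / (5.6 * 2.7) = 0.397 m^2/g

0.397


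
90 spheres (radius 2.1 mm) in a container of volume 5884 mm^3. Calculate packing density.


V_sphere = 4/3*pi*2.1^3 = 38.7924 mm^3
Total V = 90*38.7924 = 3491.316 mm^3
PD = 3491.316 / 5884 = 0.593

0.593


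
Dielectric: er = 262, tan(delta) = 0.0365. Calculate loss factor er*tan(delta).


Loss = 262 * 0.0365 = 9.563

9.563


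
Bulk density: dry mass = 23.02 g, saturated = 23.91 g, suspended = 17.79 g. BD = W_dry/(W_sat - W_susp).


BD = 23.02 / (23.91 - 17.79) = 23.02 / 6.12 = 3.761 g/cm^3

3.761


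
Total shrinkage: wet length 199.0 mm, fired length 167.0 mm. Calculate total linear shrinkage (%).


TS = (199.0 - 167.0) / 199.0 * 100 = 16.08%

16.08


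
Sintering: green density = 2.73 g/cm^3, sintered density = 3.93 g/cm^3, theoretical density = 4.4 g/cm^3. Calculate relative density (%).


Relative = 3.93 / 4.4 * 100 = 89.3%

89.3


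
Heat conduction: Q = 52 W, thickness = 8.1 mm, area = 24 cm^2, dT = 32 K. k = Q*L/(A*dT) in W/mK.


k = 52*8.1/1000/(24/10000*32) = 5.48 W/mK

5.48


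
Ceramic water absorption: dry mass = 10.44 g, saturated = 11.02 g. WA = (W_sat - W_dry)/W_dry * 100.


WA = (11.02 - 10.44) / 10.44 * 100 = 5.56%

5.56


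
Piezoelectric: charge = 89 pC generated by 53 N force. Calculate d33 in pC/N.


d33 = 89 / 53 = 1.7 pC/N

1.7


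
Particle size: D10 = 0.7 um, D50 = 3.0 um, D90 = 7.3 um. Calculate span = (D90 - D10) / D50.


Span = (7.3 - 0.7) / 3.0 = 6.6 / 3.0 = 2.2

2.2


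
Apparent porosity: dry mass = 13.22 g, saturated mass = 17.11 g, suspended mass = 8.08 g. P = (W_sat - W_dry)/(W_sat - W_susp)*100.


P = (17.11 - 13.22) / (17.11 - 8.08) * 100 = 3.89 / 9.03 * 100 = 43.1%

43.1


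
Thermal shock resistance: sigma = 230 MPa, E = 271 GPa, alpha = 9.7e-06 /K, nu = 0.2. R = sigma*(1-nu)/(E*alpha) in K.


R = 230*(1-0.2)/(271*1000*9.7e-06) = 70 K

70


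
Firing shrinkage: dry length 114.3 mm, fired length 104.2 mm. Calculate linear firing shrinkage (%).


FS = (114.3 - 104.2) / 114.3 * 100 = 8.84%

8.84


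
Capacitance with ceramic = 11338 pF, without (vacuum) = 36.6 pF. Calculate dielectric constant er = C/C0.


er = 11338 / 36.6 = 309.78

309.78


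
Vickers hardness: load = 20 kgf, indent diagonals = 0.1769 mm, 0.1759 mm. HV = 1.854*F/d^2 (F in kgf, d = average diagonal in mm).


d_avg = (0.1769+0.1759)/2 = 0.1764 mm
HV = 1.854*20/0.1764^2 = 1192

1192


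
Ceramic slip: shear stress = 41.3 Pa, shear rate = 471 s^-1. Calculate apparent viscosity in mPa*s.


eta = tau/gamma * 1000 = 41.3/471 * 1000 = 87.7 mPa*s

87.7


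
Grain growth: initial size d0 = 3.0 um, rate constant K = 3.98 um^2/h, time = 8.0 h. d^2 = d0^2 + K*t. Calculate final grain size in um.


d^2 = 3.0^2 + 3.98*8.0 = 40.84
d = sqrt(40.84) = 6.39 um

6.39


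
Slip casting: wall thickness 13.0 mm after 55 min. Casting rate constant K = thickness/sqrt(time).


K = 13.0 / sqrt(55) = 13.0 / 7.4162 = 1.753 mm/min^0.5

1.753


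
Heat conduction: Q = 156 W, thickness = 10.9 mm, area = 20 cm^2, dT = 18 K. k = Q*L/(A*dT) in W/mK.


k = 156*10.9/1000/(20/10000*18) = 47.23 W/mK

47.23


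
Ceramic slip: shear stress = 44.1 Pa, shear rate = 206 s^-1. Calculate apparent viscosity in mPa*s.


eta = tau/gamma * 1000 = 44.1/206 * 1000 = 214.1 mPa*s

214.1


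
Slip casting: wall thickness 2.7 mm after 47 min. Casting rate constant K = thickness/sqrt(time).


K = 2.7 / sqrt(47) = 2.7 / 6.8557 = 0.394 mm/min^0.5

0.394


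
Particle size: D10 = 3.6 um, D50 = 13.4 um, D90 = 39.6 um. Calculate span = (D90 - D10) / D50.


Span = (39.6 - 3.6) / 13.4 = 36.0 / 13.4 = 2.687

2.687


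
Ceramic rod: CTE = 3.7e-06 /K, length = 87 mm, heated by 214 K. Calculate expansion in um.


dL = 3.7e-06 * 87 * 214 * 1000 = 68.887 um

68.887


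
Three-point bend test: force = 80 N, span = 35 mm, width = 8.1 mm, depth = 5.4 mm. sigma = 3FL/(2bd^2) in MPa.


sigma = 3*80*35/(2*8.1*5.4^2) = 17.8 MPa

17.8


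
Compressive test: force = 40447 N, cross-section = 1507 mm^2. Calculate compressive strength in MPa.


CS = 40447 / 1507 = 26.8 MPa

26.8


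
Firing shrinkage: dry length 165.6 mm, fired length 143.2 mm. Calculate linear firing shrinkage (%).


FS = (165.6 - 143.2) / 165.6 * 100 = 13.53%

13.53


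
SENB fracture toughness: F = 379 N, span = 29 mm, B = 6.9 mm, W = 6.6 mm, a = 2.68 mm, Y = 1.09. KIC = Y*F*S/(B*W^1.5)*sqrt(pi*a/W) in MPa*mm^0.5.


KIC = 1.09*379*29/(6.9*6.6^1.5)*sqrt(pi*2.68/6.6) = 115.66

115.66


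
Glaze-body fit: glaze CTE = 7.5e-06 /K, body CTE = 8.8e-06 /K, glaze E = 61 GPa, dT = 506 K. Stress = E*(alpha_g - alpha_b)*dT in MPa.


Stress = 61*1000*(7.5e-06 - 8.8e-06)*506 = -40.1 MPa

-40.1


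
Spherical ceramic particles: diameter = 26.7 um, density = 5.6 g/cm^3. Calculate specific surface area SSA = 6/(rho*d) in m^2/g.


SSA = 6 / (5.6 * 26.7) = 0.04 m^2/g

0.04


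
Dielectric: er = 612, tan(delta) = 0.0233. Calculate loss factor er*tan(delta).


Loss = 612 * 0.0233 = 14.26

14.26


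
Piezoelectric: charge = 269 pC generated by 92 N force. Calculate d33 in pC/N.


d33 = 269 / 92 = 2.9 pC/N

2.9


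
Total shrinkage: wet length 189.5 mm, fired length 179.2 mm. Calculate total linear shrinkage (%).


TS = (189.5 - 179.2) / 189.5 * 100 = 5.44%

5.44


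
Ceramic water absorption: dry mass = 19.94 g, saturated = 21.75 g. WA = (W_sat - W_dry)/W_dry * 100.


WA = (21.75 - 19.94) / 19.94 * 100 = 9.08%

9.08


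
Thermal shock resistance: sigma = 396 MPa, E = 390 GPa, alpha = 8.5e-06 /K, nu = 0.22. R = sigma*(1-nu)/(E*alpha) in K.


R = 396*(1-0.22)/(390*1000*8.5e-06) = 93 K

93


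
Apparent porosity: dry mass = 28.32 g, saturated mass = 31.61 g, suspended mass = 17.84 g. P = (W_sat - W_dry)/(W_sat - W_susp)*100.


P = (31.61 - 28.32) / (31.61 - 17.84) * 100 = 3.29 / 13.77 * 100 = 23.9%

23.9


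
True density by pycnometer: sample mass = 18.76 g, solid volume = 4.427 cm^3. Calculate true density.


TD = 18.76 / 4.427 = 4.238 g/cm^3

4.238


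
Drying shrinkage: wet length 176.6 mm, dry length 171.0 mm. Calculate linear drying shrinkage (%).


DS = (176.6 - 171.0) / 176.6 * 100 = 3.17%

3.17


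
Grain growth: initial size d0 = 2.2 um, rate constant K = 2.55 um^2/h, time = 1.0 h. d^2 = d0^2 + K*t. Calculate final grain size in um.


d^2 = 2.2^2 + 2.55*1.0 = 7.39
d = sqrt(7.39) = 2.72 um

2.72


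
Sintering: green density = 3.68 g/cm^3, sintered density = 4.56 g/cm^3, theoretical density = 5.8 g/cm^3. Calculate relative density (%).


Relative = 4.56 / 5.8 * 100 = 78.6%

78.6


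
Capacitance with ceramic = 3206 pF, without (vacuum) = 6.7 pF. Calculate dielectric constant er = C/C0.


er = 3206 / 6.7 = 478.51

478.51


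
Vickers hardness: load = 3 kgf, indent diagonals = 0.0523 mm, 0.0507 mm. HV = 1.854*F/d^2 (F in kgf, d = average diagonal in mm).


d_avg = (0.0523+0.0507)/2 = 0.0515 mm
HV = 1.854*3/0.0515^2 = 2097

2097


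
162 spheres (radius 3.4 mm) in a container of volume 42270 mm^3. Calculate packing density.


V_sphere = 4/3*pi*3.4^3 = 164.6362 mm^3
Total V = 162*164.6362 = 26671.0644 mm^3
PD = 26671.0644 / 42270 = 0.631

0.631


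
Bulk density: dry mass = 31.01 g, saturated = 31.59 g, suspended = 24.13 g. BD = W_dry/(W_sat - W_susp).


BD = 31.01 / (31.59 - 24.13) = 31.01 / 7.46 = 4.157 g/cm^3

4.157


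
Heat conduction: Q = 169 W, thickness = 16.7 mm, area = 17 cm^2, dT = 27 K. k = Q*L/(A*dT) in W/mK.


k = 169*16.7/1000/(17/10000*27) = 61.49 W/mK

61.49


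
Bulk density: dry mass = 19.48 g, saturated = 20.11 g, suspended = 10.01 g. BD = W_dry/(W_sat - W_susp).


BD = 19.48 / (20.11 - 10.01) = 19.48 / 10.1 = 1.929 g/cm^3

1.929


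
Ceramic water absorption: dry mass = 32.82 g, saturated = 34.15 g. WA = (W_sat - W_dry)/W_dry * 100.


WA = (34.15 - 32.82) / 32.82 * 100 = 4.05%

4.05


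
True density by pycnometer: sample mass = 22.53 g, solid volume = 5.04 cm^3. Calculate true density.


TD = 22.53 / 5.04 = 4.47 g/cm^3

4.47


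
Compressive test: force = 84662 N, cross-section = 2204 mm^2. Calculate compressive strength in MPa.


CS = 84662 / 2204 = 38.4 MPa

38.4


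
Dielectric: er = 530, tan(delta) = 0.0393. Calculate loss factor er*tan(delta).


Loss = 530 * 0.0393 = 20.829

20.829


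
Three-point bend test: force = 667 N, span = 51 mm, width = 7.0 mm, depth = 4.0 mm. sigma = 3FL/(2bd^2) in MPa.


sigma = 3*667*51/(2*7.0*4.0^2) = 455.6 MPa

455.6


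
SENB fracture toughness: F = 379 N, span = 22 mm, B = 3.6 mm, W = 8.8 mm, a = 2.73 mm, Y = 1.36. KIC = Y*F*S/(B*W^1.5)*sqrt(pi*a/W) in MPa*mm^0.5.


KIC = 1.36*379*22/(3.6*8.8^1.5)*sqrt(pi*2.73/8.8) = 119.12

119.12


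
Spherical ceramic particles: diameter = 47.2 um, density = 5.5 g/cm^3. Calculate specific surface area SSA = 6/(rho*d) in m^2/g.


SSA = 6 / (5.5 * 47.2) = 0.023 m^2/g

0.023


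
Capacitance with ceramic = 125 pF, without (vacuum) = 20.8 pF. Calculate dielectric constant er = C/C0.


er = 125 / 20.8 = 6.01

6.01


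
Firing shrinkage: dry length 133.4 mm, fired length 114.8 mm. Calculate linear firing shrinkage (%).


FS = (133.4 - 114.8) / 133.4 * 100 = 13.94%

13.94


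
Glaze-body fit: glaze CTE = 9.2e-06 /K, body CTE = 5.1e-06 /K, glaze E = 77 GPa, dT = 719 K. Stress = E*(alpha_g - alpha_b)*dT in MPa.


Stress = 77*1000*(9.2e-06 - 5.1e-06)*719 = 227.0 MPa

227.0


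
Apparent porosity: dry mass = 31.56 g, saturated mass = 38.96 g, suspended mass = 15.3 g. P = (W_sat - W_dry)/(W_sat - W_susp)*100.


P = (38.96 - 31.56) / (38.96 - 15.3) * 100 = 7.4 / 23.66 * 100 = 31.3%

31.3


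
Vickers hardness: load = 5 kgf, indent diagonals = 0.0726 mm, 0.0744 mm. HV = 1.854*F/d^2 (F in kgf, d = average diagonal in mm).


d_avg = (0.0726+0.0744)/2 = 0.0735 mm
HV = 1.854*5/0.0735^2 = 1716

1716


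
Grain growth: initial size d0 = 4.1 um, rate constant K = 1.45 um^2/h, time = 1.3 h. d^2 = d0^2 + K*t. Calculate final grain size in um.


d^2 = 4.1^2 + 1.45*1.3 = 18.695
d = sqrt(18.695) = 4.32 um

4.32


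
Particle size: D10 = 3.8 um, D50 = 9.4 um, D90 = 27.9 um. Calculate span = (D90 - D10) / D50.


Span = (27.9 - 3.8) / 9.4 = 24.1 / 9.4 = 2.564

2.564


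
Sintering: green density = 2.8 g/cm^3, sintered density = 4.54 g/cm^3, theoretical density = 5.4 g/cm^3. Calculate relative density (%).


Relative = 4.54 / 5.4 * 100 = 84.1%

84.1


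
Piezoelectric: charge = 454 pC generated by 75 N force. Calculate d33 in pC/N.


d33 = 454 / 75 = 6.1 pC/N

6.1


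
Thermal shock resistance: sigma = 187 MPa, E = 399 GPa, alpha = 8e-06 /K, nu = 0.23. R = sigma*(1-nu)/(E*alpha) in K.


R = 187*(1-0.23)/(399*1000*8e-06) = 45 K

45


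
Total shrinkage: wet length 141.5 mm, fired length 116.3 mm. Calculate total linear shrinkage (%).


TS = (141.5 - 116.3) / 141.5 * 100 = 17.81%

17.81


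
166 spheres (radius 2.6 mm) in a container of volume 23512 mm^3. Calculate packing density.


V_sphere = 4/3*pi*2.6^3 = 73.6222 mm^3
Total V = 166*73.6222 = 12221.2852 mm^3
PD = 12221.2852 / 23512 = 0.52

0.52


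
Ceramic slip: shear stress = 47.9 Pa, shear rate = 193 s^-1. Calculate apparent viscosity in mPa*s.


eta = tau/gamma * 1000 = 47.9/193 * 1000 = 248.2 mPa*s

248.2


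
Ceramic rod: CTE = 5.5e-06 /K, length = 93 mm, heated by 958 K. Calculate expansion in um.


dL = 5.5e-06 * 93 * 958 * 1000 = 490.017 um

490.017


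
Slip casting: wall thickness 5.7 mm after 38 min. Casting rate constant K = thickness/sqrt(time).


K = 5.7 / sqrt(38) = 5.7 / 6.1644 = 0.925 mm/min^0.5

0.925
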